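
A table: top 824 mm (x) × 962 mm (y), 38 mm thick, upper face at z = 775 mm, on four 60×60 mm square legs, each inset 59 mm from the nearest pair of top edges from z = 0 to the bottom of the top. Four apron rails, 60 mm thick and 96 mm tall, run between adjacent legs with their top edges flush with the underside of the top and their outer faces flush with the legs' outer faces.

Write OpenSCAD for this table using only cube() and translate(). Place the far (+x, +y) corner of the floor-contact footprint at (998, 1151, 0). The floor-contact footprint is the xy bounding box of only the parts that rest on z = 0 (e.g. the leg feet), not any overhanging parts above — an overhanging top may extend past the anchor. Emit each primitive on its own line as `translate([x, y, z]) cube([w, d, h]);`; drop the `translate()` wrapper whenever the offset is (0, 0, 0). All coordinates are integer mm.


translate([233, 248, 737]) cube([824, 962, 38]);
translate([292, 307, 0]) cube([60, 60, 737]);
translate([938, 307, 0]) cube([60, 60, 737]);
translate([292, 1091, 0]) cube([60, 60, 737]);
translate([938, 1091, 0]) cube([60, 60, 737]);
translate([352, 307, 641]) cube([586, 60, 96]);
translate([352, 1091, 641]) cube([586, 60, 96]);
translate([292, 367, 641]) cube([60, 724, 96]);
translate([938, 367, 641]) cube([60, 724, 96]);


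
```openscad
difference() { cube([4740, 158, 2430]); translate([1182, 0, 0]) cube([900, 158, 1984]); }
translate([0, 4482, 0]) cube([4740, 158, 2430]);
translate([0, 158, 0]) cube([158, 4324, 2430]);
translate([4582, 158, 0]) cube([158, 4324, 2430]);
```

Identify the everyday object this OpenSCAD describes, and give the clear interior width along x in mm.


A single room. The interior width is 4424 mm.

Four walls enclosing a rectangle with a door in the front wall — a room. Outside width 4740 minus two 158 mm walls gives 4424 mm.


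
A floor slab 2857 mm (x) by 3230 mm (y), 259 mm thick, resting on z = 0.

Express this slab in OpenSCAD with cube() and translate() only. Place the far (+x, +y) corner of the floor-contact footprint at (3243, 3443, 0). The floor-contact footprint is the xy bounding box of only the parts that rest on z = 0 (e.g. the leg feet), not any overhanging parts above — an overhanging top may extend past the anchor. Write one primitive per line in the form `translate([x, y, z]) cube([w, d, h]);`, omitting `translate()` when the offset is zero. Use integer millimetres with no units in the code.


translate([386, 213, 0]) cube([2857, 3230, 259]);


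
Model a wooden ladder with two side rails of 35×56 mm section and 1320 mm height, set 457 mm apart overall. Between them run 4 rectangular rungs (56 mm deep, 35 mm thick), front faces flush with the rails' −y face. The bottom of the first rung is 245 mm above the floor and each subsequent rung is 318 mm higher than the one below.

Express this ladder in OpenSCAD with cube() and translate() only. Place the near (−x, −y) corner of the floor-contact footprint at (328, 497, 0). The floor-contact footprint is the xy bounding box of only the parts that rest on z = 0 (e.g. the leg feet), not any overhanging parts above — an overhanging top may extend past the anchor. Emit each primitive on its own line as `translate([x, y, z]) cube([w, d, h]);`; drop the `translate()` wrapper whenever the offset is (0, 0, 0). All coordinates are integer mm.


translate([328, 497, 0]) cube([35, 56, 1320]);
translate([750, 497, 0]) cube([35, 56, 1320]);
translate([363, 497, 245]) cube([387, 56, 35]);
translate([363, 497, 563]) cube([387, 56, 35]);
translate([363, 497, 881]) cube([387, 56, 35]);
translate([363, 497, 1199]) cube([387, 56, 35]);


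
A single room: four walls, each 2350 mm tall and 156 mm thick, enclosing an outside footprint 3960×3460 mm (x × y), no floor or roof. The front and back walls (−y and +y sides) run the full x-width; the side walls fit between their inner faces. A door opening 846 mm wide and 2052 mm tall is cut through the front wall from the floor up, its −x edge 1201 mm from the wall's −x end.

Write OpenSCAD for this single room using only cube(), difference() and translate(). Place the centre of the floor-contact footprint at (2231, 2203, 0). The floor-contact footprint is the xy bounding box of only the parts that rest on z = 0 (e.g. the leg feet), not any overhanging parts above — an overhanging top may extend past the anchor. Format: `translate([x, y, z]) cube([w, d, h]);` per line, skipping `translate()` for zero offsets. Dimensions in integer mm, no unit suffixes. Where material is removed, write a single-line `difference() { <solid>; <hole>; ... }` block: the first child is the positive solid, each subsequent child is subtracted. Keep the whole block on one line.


difference() { translate([251, 473, 0]) cube([3960, 156, 2350]); translate([1452, 473, 0]) cube([846, 156, 2052]); }
translate([251, 3777, 0]) cube([3960, 156, 2350]);
translate([251, 629, 0]) cube([156, 3148, 2350]);
translate([4055, 629, 0]) cube([156, 3148, 2350]);


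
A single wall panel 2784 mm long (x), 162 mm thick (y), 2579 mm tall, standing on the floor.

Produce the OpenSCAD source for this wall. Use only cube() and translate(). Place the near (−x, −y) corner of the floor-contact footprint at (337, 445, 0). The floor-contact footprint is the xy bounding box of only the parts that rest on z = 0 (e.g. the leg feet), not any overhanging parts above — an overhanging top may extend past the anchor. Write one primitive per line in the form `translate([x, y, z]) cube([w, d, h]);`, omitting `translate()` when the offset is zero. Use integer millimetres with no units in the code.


translate([337, 445, 0]) cube([2784, 162, 2579]);


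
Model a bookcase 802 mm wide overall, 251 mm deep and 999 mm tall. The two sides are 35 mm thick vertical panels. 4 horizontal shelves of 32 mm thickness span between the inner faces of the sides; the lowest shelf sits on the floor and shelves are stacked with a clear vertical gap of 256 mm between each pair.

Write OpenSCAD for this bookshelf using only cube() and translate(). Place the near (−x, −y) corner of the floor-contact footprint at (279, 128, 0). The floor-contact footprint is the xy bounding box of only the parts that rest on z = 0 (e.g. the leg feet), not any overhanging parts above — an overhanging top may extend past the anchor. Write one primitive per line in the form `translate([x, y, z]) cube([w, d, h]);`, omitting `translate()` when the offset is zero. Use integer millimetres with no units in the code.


translate([279, 128, 0]) cube([35, 251, 999]);
translate([1046, 128, 0]) cube([35, 251, 999]);
translate([314, 128, 0]) cube([732, 251, 32]);
translate([314, 128, 288]) cube([732, 251, 32]);
translate([314, 128, 576]) cube([732, 251, 32]);
translate([314, 128, 864]) cube([732, 251, 32]);


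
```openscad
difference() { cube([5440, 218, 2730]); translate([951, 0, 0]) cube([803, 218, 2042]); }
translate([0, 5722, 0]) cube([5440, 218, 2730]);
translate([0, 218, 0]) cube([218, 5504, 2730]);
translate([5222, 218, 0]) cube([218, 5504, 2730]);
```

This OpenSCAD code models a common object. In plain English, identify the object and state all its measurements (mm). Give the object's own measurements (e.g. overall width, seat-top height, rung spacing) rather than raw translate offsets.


A single room: four walls, each 2730 mm tall and 218 mm thick, enclosing an outside footprint 5440×5940 mm (x × y), no floor or roof. The front and back walls (−y and +y sides) run the full x-width; the side walls fit between their inner faces. A door opening 803 mm wide and 2042 mm tall is cut through the front wall from the floor up, its −x edge 951 mm from the wall's −x end.


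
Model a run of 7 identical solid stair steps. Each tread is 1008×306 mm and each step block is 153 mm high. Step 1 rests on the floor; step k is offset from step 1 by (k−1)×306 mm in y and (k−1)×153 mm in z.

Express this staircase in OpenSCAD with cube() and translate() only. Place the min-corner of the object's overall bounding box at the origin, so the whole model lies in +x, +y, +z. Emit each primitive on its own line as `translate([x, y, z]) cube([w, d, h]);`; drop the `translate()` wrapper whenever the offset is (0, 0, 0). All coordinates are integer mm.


cube([1008, 306, 153]);
translate([0, 306, 153]) cube([1008, 306, 153]);
translate([0, 612, 306]) cube([1008, 306, 153]);
translate([0, 918, 459]) cube([1008, 306, 153]);
translate([0, 1224, 612]) cube([1008, 306, 153]);
translate([0, 1530, 765]) cube([1008, 306, 153]);
translate([0, 1836, 918]) cube([1008, 306, 153]);


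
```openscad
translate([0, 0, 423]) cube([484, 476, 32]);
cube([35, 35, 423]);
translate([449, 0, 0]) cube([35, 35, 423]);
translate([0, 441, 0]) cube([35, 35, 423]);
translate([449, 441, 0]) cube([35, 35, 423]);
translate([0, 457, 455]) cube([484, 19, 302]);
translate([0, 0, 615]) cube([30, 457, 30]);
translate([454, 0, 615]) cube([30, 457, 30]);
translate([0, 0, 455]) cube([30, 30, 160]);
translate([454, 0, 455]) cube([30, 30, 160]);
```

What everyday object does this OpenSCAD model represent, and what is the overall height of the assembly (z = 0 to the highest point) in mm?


A chair. The overall height is 757 mm.

A slab on four corner posts with a tall panel at the back — a chair. The seat slab sits at z = 423 with thickness 32, and the 302 mm backrest starts at the seat top, so the overall height is 423 + 32 + 302 = 757 mm.


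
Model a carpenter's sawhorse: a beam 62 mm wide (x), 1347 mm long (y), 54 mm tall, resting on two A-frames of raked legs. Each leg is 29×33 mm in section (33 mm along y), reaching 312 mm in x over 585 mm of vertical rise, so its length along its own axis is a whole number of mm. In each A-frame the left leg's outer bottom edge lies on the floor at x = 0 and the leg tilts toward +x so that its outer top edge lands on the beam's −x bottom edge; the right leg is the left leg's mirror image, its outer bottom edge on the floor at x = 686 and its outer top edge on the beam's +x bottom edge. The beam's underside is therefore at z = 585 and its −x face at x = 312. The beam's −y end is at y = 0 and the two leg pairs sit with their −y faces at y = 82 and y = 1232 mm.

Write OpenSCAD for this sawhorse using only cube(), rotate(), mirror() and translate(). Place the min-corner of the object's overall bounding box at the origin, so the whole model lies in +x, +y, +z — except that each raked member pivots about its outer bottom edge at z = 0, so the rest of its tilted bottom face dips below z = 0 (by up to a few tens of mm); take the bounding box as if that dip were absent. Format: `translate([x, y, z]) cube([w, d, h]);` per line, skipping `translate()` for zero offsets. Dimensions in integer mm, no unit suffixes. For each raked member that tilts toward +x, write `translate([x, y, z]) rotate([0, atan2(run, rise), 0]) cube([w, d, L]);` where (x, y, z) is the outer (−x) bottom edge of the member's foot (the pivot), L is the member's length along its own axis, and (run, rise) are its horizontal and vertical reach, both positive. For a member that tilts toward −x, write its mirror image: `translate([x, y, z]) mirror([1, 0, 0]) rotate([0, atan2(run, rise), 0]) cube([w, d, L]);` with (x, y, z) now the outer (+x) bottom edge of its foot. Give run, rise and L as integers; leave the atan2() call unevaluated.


translate([312, 0, 585]) cube([62, 1347, 54]);
translate([0, 82, 0]) rotate([0, atan2(312, 585), 0]) cube([29, 33, 663]);
translate([686, 82, 0]) mirror([1, 0, 0]) rotate([0, atan2(312, 585), 0]) cube([29, 33, 663]);
translate([0, 1232, 0]) rotate([0, atan2(312, 585), 0]) cube([29, 33, 663]);
translate([686, 1232, 0]) mirror([1, 0, 0]) rotate([0, atan2(312, 585), 0]) cube([29, 33, 663]);


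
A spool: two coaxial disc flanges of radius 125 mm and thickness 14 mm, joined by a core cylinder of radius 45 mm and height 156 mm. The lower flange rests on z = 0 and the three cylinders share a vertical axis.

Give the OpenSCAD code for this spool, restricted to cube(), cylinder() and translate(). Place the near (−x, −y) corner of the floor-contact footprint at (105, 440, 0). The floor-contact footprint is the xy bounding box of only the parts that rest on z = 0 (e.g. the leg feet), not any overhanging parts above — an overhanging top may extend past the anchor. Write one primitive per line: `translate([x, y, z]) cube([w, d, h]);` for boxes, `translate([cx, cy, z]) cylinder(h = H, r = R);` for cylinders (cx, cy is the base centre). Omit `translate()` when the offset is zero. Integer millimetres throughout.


translate([230, 565, 0]) cylinder(h = 14, r = 125);
translate([230, 565, 14]) cylinder(h = 156, r = 45);
translate([230, 565, 170]) cylinder(h = 14, r = 125);


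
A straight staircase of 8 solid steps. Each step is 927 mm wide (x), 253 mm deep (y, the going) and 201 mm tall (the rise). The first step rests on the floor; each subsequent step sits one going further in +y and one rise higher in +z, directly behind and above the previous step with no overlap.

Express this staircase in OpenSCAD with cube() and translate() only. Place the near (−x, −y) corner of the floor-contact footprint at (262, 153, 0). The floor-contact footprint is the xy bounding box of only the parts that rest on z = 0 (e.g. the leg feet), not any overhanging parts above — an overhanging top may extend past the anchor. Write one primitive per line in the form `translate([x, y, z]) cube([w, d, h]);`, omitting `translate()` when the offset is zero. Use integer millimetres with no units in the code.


translate([262, 153, 0]) cube([927, 253, 201]);
translate([262, 406, 201]) cube([927, 253, 201]);
translate([262, 659, 402]) cube([927, 253, 201]);
translate([262, 912, 603]) cube([927, 253, 201]);
translate([262, 1165, 804]) cube([927, 253, 201]);
translate([262, 1418, 1005]) cube([927, 253, 201]);
translate([262, 1671, 1206]) cube([927, 253, 201]);
translate([262, 1924, 1407]) cube([927, 253, 201]);


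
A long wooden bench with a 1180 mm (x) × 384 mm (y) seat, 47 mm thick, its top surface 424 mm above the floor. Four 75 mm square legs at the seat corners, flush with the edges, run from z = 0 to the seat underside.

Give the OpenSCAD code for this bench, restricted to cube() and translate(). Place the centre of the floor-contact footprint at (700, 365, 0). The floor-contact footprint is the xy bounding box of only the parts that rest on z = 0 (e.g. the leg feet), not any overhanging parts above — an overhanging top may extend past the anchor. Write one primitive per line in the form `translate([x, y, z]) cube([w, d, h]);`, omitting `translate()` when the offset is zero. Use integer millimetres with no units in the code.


translate([110, 173, 377]) cube([1180, 384, 47]);
translate([110, 173, 0]) cube([75, 75, 377]);
translate([110, 482, 0]) cube([75, 75, 377]);
translate([1215, 173, 0]) cube([75, 75, 377]);
translate([1215, 482, 0]) cube([75, 75, 377]);


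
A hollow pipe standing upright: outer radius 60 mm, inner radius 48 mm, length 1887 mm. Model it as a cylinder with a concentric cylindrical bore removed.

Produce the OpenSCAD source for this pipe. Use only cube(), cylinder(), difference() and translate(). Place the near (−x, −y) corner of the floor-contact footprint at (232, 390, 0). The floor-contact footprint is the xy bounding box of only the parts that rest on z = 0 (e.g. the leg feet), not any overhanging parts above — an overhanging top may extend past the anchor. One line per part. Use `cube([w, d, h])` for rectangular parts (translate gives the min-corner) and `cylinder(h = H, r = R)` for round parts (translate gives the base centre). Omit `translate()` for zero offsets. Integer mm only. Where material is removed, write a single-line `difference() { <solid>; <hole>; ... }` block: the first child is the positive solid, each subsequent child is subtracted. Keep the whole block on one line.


difference() { translate([292, 450, 0]) cylinder(h = 1887, r = 60); translate([292, 450, 0]) cylinder(h = 1887, r = 48); }


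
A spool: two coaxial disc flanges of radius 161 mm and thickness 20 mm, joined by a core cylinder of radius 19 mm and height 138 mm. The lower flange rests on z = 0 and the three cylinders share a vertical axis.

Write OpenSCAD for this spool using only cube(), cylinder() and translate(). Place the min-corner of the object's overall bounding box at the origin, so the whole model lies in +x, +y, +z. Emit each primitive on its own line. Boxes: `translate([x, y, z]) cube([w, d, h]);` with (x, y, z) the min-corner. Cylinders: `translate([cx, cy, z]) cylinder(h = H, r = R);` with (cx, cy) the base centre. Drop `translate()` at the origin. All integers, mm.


translate([161, 161, 0]) cylinder(h = 20, r = 161);
translate([161, 161, 20]) cylinder(h = 138, r = 19);
translate([161, 161, 158]) cylinder(h = 20, r = 161);


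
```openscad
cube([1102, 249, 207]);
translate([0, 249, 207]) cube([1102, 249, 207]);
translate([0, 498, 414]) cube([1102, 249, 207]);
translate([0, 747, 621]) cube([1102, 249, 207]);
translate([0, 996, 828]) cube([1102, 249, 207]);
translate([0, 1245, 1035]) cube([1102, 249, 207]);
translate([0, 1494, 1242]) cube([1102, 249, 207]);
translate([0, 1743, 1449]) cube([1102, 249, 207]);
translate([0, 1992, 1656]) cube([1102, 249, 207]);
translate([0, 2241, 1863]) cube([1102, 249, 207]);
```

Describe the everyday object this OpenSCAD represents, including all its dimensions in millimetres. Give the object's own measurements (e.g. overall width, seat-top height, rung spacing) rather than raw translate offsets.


A straight staircase of 10 solid steps. Each step is 1102 mm wide (x), 249 mm deep (y, the going) and 207 mm tall (the rise). The first step rests on the floor; each subsequent step sits one going further in +y and one rise higher in +z, directly behind and above the previous step with no overlap.


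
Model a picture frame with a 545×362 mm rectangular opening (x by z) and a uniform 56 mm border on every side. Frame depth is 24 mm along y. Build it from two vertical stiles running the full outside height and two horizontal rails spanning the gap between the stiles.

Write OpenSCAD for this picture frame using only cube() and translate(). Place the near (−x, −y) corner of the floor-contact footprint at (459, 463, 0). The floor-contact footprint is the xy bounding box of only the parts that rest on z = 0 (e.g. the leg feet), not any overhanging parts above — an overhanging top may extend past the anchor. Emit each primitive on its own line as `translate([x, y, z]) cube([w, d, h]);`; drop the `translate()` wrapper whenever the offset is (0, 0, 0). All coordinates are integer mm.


translate([459, 463, 0]) cube([56, 24, 474]);
translate([1060, 463, 0]) cube([56, 24, 474]);
translate([515, 463, 0]) cube([545, 24, 56]);
translate([515, 463, 418]) cube([545, 24, 56]);


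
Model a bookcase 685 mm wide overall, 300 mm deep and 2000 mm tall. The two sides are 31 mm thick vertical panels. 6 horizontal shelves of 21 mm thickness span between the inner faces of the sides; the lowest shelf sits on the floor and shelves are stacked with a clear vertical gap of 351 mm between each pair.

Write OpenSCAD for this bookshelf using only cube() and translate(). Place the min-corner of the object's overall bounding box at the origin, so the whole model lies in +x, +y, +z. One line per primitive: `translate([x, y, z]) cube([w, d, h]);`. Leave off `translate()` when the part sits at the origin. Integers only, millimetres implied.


cube([31, 300, 2000]);
translate([654, 0, 0]) cube([31, 300, 2000]);
translate([31, 0, 0]) cube([623, 300, 21]);
translate([31, 0, 372]) cube([623, 300, 21]);
translate([31, 0, 744]) cube([623, 300, 21]);
translate([31, 0, 1116]) cube([623, 300, 21]);
translate([31, 0, 1488]) cube([623, 300, 21]);
translate([31, 0, 1860]) cube([623, 300, 21]);


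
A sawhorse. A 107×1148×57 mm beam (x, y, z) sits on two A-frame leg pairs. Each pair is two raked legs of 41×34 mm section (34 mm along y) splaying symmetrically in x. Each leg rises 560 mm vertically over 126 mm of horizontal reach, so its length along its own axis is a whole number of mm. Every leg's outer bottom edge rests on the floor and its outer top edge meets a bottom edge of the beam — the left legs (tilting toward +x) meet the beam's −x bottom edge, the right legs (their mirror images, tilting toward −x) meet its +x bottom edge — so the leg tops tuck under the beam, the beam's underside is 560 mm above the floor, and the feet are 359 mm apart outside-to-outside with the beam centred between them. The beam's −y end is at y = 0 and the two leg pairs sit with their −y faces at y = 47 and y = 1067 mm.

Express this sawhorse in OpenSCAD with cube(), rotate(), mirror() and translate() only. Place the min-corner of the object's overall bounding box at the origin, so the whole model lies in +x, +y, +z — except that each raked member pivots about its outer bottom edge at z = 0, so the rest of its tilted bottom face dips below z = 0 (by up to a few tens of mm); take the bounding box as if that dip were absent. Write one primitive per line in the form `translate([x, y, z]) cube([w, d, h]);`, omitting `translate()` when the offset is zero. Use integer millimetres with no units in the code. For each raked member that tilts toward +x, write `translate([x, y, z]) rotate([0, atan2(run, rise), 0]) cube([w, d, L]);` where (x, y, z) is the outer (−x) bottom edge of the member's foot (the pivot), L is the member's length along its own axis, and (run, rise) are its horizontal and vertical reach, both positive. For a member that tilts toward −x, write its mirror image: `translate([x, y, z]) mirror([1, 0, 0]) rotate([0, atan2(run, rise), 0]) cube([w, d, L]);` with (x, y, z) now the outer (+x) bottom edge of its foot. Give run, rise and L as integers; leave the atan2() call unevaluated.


// leg length = √(126² + 560²) = 574
// right-leg outer foot x = 2·126 + 107 = 359
// beam min-corner = (126, 0, 560)
translate([126, 0, 560]) cube([107, 1148, 57]);
translate([0, 47, 0]) rotate([0, atan2(126, 560), 0]) cube([41, 34, 574]);
translate([359, 47, 0]) mirror([1, 0, 0]) rotate([0, atan2(126, 560), 0]) cube([41, 34, 574]);
translate([0, 1067, 0]) rotate([0, atan2(126, 560), 0]) cube([41, 34, 574]);
translate([359, 1067, 0]) mirror([1, 0, 0]) rotate([0, atan2(126, 560), 0]) cube([41, 34, 574]);


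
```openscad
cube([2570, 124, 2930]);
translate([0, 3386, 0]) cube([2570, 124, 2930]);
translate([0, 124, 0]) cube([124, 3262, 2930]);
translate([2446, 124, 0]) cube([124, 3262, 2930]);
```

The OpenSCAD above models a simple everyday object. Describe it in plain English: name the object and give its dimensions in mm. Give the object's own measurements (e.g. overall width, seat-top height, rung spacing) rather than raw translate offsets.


The wall frame of a small rectangular building: four walls, each 2930 mm tall and 124 mm thick, enclosing a footprint 2570 mm (x) by 3510 mm (y) outside-to-outside, with no floor or roof. The front and back walls (the −y and +y sides) span the full width; the two side walls fit between them.


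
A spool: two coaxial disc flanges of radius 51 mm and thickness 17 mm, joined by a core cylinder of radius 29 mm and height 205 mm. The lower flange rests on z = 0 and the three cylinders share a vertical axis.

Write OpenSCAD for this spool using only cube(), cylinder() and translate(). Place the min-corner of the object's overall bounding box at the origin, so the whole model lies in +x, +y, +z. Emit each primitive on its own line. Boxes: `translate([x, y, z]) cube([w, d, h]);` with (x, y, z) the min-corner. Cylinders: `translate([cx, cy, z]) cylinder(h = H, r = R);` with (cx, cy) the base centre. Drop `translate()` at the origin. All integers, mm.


translate([51, 51, 0]) cylinder(h = 17, r = 51);
translate([51, 51, 17]) cylinder(h = 205, r = 29);
translate([51, 51, 222]) cylinder(h = 17, r = 51);


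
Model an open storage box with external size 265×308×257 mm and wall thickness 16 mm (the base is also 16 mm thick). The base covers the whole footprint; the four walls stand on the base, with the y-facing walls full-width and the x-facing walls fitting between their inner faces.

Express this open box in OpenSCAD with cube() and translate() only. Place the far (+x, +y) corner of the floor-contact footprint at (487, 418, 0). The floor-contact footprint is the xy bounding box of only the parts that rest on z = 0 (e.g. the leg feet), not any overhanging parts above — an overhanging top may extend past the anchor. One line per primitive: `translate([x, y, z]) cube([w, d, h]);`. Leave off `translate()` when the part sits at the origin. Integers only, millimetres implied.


translate([222, 110, 0]) cube([265, 308, 16]);
translate([222, 110, 16]) cube([265, 16, 241]);
translate([222, 402, 16]) cube([265, 16, 241]);
translate([222, 126, 16]) cube([16, 276, 241]);
translate([471, 126, 16]) cube([16, 276, 241]);


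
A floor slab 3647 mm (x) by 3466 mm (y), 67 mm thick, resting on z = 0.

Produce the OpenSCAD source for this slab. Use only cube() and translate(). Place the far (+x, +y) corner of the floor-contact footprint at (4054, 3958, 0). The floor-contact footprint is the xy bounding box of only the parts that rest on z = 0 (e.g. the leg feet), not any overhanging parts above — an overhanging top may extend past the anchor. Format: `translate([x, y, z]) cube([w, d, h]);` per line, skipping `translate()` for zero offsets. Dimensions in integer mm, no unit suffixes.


translate([407, 492, 0]) cube([3647, 3466, 67]);


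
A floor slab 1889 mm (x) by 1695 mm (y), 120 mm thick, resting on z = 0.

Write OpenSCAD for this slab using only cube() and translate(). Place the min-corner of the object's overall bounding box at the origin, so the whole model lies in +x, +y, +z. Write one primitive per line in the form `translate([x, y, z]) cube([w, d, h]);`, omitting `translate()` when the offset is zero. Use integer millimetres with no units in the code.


cube([1889, 1695, 120]);


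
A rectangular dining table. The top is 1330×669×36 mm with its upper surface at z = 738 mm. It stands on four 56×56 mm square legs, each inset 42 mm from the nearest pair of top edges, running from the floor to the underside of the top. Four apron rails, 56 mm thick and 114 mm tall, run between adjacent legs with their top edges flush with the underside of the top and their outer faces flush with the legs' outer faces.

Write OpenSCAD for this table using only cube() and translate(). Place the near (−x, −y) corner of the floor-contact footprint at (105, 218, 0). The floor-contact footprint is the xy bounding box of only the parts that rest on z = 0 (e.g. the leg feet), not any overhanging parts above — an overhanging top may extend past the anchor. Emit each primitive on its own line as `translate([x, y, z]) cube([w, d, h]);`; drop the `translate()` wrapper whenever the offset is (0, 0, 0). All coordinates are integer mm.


translate([63, 176, 702]) cube([1330, 669, 36]);
translate([105, 218, 0]) cube([56, 56, 702]);
translate([1295, 218, 0]) cube([56, 56, 702]);
translate([105, 747, 0]) cube([56, 56, 702]);
translate([1295, 747, 0]) cube([56, 56, 702]);
translate([161, 218, 588]) cube([1134, 56, 114]);
translate([161, 747, 588]) cube([1134, 56, 114]);
translate([105, 274, 588]) cube([56, 473, 114]);
translate([1295, 274, 588]) cube([56, 473, 114]);


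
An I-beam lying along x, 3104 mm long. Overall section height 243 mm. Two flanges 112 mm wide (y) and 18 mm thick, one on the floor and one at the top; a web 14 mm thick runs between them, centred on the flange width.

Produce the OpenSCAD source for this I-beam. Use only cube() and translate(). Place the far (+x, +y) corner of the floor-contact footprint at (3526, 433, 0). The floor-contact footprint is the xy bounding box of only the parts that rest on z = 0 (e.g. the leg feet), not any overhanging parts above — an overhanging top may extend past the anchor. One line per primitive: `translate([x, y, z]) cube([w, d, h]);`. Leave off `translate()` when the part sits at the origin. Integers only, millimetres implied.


translate([422, 321, 0]) cube([3104, 112, 18]);
translate([422, 370, 18]) cube([3104, 14, 207]);
translate([422, 321, 225]) cube([3104, 112, 18]);


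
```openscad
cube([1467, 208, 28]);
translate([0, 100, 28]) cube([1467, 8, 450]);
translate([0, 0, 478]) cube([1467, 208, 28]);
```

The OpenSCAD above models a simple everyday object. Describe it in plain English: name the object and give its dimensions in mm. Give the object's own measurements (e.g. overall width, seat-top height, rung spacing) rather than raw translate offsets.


An I-beam lying along x, 1467 mm long. Overall section height 506 mm. Two flanges 208 mm wide (y) and 28 mm thick, one on the floor and one at the top; a web 8 mm thick runs between them, centred on the flange width.


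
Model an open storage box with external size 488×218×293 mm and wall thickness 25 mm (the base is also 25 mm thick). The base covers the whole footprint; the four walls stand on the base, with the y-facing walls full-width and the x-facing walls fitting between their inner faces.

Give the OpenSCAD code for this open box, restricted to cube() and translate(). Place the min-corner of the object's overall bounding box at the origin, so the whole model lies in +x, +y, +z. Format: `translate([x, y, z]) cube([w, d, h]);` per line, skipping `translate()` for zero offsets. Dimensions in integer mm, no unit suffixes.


cube([488, 218, 25]);
translate([0, 0, 25]) cube([488, 25, 268]);
translate([0, 193, 25]) cube([488, 25, 268]);
translate([0, 25, 25]) cube([25, 168, 268]);
translate([463, 25, 25]) cube([25, 168, 268]);


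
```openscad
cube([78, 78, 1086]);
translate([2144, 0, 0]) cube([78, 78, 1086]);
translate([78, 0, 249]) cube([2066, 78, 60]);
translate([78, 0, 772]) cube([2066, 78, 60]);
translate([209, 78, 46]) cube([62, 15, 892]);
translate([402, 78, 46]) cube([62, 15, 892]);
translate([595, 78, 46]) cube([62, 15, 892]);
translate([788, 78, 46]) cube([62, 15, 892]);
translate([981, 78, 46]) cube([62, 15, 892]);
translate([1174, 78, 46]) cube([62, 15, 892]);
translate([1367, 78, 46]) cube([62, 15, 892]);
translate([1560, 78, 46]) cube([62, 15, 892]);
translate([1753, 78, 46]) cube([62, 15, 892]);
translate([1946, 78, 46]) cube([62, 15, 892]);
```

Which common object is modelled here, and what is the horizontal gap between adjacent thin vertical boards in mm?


A fence section. The picket gap is 131 mm.

Two posts, two rails, 10 pickets — a fence section. Span 2066 mm holds 10 pickets of 62 mm with 11 equal gaps: ⌊(2066 − 10·62) / 11⌋ = 131 mm.


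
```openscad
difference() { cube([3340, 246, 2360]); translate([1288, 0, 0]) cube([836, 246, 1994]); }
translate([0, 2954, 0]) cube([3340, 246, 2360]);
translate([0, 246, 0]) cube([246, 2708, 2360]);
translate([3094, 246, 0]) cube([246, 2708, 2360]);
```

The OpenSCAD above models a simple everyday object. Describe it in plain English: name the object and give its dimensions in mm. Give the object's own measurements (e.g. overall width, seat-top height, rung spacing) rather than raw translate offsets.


A single room: four walls, each 2360 mm tall and 246 mm thick, enclosing an outside footprint 3340×3200 mm (x × y), no floor or roof. The front and back walls (−y and +y sides) run the full x-width; the side walls fit between their inner faces. A door opening 836 mm wide and 1994 mm tall is cut through the front wall from the floor up, its −x edge 1288 mm from the wall's −x end.


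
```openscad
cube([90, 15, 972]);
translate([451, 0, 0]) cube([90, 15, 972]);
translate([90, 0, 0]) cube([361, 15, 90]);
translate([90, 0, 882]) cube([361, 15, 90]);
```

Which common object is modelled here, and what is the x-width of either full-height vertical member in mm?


A picture frame. The border width is 90 mm.

Four thin pieces enclosing a rectangular opening — a picture frame. The two full-height stiles are 972 mm tall; the top rail sits at z = 882 and is 90 mm tall, so the border above the opening is 972 − 882 = 90 mm, matching the stile x-width.


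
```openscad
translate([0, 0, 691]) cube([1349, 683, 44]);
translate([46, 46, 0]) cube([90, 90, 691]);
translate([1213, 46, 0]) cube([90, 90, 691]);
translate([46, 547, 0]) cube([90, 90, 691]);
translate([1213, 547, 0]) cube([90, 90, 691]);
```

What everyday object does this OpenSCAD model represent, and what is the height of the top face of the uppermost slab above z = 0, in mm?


A table. The table height is 735 mm.

A 1349×683×44 slab sits at z = 691 on four 90 mm square posts — a table. The top surface is at 691 + 44 = 735 mm.


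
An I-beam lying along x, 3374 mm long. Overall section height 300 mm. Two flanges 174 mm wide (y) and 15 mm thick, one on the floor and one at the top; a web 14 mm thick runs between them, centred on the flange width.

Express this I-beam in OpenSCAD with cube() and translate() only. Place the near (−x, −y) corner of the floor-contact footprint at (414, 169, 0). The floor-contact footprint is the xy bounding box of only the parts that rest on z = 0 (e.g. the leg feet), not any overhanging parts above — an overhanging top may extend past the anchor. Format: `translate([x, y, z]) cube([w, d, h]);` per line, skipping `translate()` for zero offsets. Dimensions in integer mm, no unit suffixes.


translate([414, 169, 0]) cube([3374, 174, 15]);
translate([414, 249, 15]) cube([3374, 14, 270]);
translate([414, 169, 285]) cube([3374, 174, 15]);


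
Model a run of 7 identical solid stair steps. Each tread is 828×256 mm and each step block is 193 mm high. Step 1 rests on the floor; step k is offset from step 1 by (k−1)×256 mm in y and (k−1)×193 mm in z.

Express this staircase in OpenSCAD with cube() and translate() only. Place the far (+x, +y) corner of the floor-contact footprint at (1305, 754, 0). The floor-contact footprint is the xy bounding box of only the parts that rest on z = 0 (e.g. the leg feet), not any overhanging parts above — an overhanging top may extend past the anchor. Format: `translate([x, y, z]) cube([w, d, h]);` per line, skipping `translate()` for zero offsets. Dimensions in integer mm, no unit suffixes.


translate([477, 498, 0]) cube([828, 256, 193]);
translate([477, 754, 193]) cube([828, 256, 193]);
translate([477, 1010, 386]) cube([828, 256, 193]);
translate([477, 1266, 579]) cube([828, 256, 193]);
translate([477, 1522, 772]) cube([828, 256, 193]);
translate([477, 1778, 965]) cube([828, 256, 193]);
translate([477, 2034, 1158]) cube([828, 256, 193]);


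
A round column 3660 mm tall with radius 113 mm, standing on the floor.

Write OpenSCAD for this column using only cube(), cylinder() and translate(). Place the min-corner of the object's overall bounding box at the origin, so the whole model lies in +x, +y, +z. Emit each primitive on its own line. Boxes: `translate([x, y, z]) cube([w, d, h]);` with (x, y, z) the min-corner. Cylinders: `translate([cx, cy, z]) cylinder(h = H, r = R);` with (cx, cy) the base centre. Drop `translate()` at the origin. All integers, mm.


translate([113, 113, 0]) cylinder(h = 3660, r = 113);


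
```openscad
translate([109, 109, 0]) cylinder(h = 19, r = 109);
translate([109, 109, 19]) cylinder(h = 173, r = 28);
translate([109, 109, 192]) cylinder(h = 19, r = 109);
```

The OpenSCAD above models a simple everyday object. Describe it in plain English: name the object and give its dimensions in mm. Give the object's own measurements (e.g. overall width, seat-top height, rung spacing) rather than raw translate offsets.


A spool: two coaxial disc flanges of radius 109 mm and thickness 19 mm, joined by a core cylinder of radius 28 mm and height 173 mm. The lower flange rests on z = 0 and the three cylinders share a vertical axis.


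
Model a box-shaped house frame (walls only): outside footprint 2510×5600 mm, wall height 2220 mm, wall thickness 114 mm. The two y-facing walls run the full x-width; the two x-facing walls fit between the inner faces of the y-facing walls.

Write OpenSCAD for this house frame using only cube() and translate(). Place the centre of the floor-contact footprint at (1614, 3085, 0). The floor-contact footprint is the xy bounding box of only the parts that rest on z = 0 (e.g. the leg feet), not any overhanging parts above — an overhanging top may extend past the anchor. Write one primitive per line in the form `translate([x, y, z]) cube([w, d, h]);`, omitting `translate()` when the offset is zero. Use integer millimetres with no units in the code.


translate([359, 285, 0]) cube([2510, 114, 2220]);
translate([359, 5771, 0]) cube([2510, 114, 2220]);
translate([359, 399, 0]) cube([114, 5372, 2220]);
translate([2755, 399, 0]) cube([114, 5372, 2220]);


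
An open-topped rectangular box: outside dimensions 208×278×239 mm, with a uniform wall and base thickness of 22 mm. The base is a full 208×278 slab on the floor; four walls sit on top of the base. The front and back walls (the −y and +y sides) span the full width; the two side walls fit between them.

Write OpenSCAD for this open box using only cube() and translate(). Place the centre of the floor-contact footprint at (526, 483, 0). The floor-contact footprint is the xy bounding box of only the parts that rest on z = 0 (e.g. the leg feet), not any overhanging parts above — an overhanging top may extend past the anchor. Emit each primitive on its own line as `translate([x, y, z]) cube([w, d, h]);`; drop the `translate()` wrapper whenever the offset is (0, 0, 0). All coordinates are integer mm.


translate([422, 344, 0]) cube([208, 278, 22]);
translate([422, 344, 22]) cube([208, 22, 217]);
translate([422, 600, 22]) cube([208, 22, 217]);
translate([422, 366, 22]) cube([22, 234, 217]);
translate([608, 366, 22]) cube([22, 234, 217]);


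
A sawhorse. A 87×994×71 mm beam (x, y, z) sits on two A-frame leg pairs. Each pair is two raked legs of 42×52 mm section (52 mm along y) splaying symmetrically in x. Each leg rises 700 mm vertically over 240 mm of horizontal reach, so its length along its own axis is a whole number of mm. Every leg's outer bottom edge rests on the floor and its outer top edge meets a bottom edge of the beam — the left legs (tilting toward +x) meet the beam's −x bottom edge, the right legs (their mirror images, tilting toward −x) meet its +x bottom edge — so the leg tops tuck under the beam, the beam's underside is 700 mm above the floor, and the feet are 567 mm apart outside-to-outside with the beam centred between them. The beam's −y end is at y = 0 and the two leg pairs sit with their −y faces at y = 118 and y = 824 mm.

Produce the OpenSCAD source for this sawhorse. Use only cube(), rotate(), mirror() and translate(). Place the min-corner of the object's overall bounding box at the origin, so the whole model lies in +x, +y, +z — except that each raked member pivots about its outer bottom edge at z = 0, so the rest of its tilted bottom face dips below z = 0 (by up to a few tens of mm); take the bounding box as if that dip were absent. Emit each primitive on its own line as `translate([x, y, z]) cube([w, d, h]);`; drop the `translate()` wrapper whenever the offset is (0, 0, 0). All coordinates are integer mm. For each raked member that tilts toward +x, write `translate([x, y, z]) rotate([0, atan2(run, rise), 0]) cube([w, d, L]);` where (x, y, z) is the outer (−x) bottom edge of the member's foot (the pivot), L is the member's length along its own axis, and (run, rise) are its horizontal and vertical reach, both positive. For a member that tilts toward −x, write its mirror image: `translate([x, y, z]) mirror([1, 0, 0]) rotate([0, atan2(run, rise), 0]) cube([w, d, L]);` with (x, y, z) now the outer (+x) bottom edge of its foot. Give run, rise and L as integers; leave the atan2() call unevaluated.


// leg length = √(240² + 700²) = 740
// right-leg outer foot x = 2·240 + 87 = 567
// beam min-corner = (240, 0, 700)
translate([240, 0, 700]) cube([87, 994, 71]);
translate([0, 118, 0]) rotate([0, atan2(240, 700), 0]) cube([42, 52, 740]);
translate([567, 118, 0]) mirror([1, 0, 0]) rotate([0, atan2(240, 700), 0]) cube([42, 52, 740]);
translate([0, 824, 0]) rotate([0, atan2(240, 700), 0]) cube([42, 52, 740]);
translate([567, 824, 0]) mirror([1, 0, 0]) rotate([0, atan2(240, 700), 0]) cube([42, 52, 740]);
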